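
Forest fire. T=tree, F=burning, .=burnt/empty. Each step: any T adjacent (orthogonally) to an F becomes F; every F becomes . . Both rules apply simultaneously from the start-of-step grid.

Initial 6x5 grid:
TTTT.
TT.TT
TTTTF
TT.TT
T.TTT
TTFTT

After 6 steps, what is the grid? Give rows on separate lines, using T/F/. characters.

Step 1: 6 trees catch fire, 2 burn out
  TTTT.
  TT.TF
  TTTF.
  TT.TF
  T.FTT
  TF.FT
Step 2: 7 trees catch fire, 6 burn out
  TTTT.
  TT.F.
  TTF..
  TT.F.
  T..FF
  F...F
Step 3: 3 trees catch fire, 7 burn out
  TTTF.
  TT...
  TF...
  TT...
  F....
  .....
Step 4: 5 trees catch fire, 3 burn out
  TTF..
  TF...
  F....
  FF...
  .....
  .....
Step 5: 2 trees catch fire, 5 burn out
  TF...
  F....
  .....
  .....
  .....
  .....
Step 6: 1 trees catch fire, 2 burn out
  F....
  .....
  .....
  .....
  .....
  .....

F....
.....
.....
.....
.....
.....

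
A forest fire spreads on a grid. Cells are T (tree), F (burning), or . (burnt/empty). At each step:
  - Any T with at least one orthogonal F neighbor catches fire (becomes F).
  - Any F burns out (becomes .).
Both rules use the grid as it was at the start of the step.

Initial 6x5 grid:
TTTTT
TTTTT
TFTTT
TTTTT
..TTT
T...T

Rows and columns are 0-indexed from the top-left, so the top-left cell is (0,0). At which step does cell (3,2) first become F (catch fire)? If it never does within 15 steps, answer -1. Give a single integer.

Step 1: cell (3,2)='T' (+4 fires, +1 burnt)
Step 2: cell (3,2)='F' (+6 fires, +4 burnt)
  -> target ignites at step 2
Step 3: cell (3,2)='.' (+6 fires, +6 burnt)
Step 4: cell (3,2)='.' (+4 fires, +6 burnt)
Step 5: cell (3,2)='.' (+2 fires, +4 burnt)
Step 6: cell (3,2)='.' (+1 fires, +2 burnt)
Step 7: cell (3,2)='.' (+0 fires, +1 burnt)
  fire out at step 7

2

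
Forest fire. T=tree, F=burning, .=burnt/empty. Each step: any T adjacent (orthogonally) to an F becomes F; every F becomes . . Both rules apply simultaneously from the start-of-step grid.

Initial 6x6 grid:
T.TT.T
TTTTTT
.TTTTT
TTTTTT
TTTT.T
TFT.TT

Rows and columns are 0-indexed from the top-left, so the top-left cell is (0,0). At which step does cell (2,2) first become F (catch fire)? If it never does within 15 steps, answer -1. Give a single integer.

Step 1: cell (2,2)='T' (+3 fires, +1 burnt)
Step 2: cell (2,2)='T' (+3 fires, +3 burnt)
Step 3: cell (2,2)='T' (+4 fires, +3 burnt)
Step 4: cell (2,2)='F' (+3 fires, +4 burnt)
  -> target ignites at step 4
Step 5: cell (2,2)='.' (+4 fires, +3 burnt)
Step 6: cell (2,2)='.' (+5 fires, +4 burnt)
Step 7: cell (2,2)='.' (+4 fires, +5 burnt)
Step 8: cell (2,2)='.' (+2 fires, +4 burnt)
Step 9: cell (2,2)='.' (+2 fires, +2 burnt)
Step 10: cell (2,2)='.' (+0 fires, +2 burnt)
  fire out at step 10

4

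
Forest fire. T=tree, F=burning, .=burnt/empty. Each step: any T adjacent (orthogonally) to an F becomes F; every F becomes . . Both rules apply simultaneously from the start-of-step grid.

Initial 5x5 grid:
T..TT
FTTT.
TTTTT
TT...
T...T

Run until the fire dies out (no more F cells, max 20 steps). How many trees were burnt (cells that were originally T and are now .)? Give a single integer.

Step 1: +3 fires, +1 burnt (F count now 3)
Step 2: +3 fires, +3 burnt (F count now 3)
Step 3: +4 fires, +3 burnt (F count now 4)
Step 4: +2 fires, +4 burnt (F count now 2)
Step 5: +2 fires, +2 burnt (F count now 2)
Step 6: +0 fires, +2 burnt (F count now 0)
Fire out after step 6
Initially T: 15, now '.': 24
Total burnt (originally-T cells now '.'): 14

Answer: 14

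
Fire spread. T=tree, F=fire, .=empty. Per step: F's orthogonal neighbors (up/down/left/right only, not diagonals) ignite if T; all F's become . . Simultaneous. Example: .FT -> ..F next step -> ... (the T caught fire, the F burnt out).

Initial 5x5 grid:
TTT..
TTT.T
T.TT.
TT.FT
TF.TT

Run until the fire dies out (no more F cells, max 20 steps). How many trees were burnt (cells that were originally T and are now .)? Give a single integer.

Answer: 15

Derivation:
Step 1: +5 fires, +2 burnt (F count now 5)
Step 2: +3 fires, +5 burnt (F count now 3)
Step 3: +2 fires, +3 burnt (F count now 2)
Step 4: +3 fires, +2 burnt (F count now 3)
Step 5: +2 fires, +3 burnt (F count now 2)
Step 6: +0 fires, +2 burnt (F count now 0)
Fire out after step 6
Initially T: 16, now '.': 24
Total burnt (originally-T cells now '.'): 15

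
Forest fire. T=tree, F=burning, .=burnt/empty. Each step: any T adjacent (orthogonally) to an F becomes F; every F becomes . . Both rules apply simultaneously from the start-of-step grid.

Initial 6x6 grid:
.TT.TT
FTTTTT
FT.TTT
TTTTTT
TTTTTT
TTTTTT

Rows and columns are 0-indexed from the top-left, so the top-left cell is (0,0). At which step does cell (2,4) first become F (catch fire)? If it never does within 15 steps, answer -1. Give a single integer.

Step 1: cell (2,4)='T' (+3 fires, +2 burnt)
Step 2: cell (2,4)='T' (+4 fires, +3 burnt)
Step 3: cell (2,4)='T' (+5 fires, +4 burnt)
Step 4: cell (2,4)='T' (+5 fires, +5 burnt)
Step 5: cell (2,4)='F' (+6 fires, +5 burnt)
  -> target ignites at step 5
Step 6: cell (2,4)='.' (+5 fires, +6 burnt)
Step 7: cell (2,4)='.' (+2 fires, +5 burnt)
Step 8: cell (2,4)='.' (+1 fires, +2 burnt)
Step 9: cell (2,4)='.' (+0 fires, +1 burnt)
  fire out at step 9

5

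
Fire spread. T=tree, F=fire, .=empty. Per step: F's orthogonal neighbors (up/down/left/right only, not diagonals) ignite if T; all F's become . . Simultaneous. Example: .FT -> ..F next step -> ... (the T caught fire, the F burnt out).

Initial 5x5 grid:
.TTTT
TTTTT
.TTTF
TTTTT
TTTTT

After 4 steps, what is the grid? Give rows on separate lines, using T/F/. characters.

Step 1: 3 trees catch fire, 1 burn out
  .TTTT
  TTTTF
  .TTF.
  TTTTF
  TTTTT
Step 2: 5 trees catch fire, 3 burn out
  .TTTF
  TTTF.
  .TF..
  TTTF.
  TTTTF
Step 3: 5 trees catch fire, 5 burn out
  .TTF.
  TTF..
  .F...
  TTF..
  TTTF.
Step 4: 4 trees catch fire, 5 burn out
  .TF..
  TF...
  .....
  TF...
  TTF..

.TF..
TF...
.....
TF...
TTF..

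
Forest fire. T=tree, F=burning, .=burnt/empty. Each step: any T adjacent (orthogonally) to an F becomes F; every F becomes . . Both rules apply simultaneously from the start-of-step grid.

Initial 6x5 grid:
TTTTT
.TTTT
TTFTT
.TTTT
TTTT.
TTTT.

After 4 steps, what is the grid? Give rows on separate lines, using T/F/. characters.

Step 1: 4 trees catch fire, 1 burn out
  TTTTT
  .TFTT
  TF.FT
  .TFTT
  TTTT.
  TTTT.
Step 2: 8 trees catch fire, 4 burn out
  TTFTT
  .F.FT
  F...F
  .F.FT
  TTFT.
  TTTT.
Step 3: 7 trees catch fire, 8 burn out
  TF.FT
  ....F
  .....
  ....F
  TF.F.
  TTFT.
Step 4: 5 trees catch fire, 7 burn out
  F...F
  .....
  .....
  .....
  F....
  TF.F.

F...F
.....
.....
.....
F....
TF.F.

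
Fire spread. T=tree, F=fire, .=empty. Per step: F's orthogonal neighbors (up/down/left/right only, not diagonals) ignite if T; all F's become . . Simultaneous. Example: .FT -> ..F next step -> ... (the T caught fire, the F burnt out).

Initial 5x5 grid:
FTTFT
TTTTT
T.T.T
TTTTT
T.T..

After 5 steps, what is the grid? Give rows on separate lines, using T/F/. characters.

Step 1: 5 trees catch fire, 2 burn out
  .FF.F
  FTTFT
  T.T.T
  TTTTT
  T.T..
Step 2: 4 trees catch fire, 5 burn out
  .....
  .FF.F
  F.T.T
  TTTTT
  T.T..
Step 3: 3 trees catch fire, 4 burn out
  .....
  .....
  ..F.F
  FTTTT
  T.T..
Step 4: 4 trees catch fire, 3 burn out
  .....
  .....
  .....
  .FFTF
  F.T..
Step 5: 2 trees catch fire, 4 burn out
  .....
  .....
  .....
  ...F.
  ..F..

.....
.....
.....
...F.
..F..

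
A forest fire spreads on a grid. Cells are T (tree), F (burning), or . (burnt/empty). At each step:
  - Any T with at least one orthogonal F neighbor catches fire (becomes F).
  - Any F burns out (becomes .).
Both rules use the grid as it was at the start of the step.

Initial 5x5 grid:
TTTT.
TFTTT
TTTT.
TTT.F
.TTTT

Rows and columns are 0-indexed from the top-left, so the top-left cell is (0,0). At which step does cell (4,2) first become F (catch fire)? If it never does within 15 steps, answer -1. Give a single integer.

Step 1: cell (4,2)='T' (+5 fires, +2 burnt)
Step 2: cell (4,2)='T' (+7 fires, +5 burnt)
Step 3: cell (4,2)='F' (+7 fires, +7 burnt)
  -> target ignites at step 3
Step 4: cell (4,2)='.' (+0 fires, +7 burnt)
  fire out at step 4

3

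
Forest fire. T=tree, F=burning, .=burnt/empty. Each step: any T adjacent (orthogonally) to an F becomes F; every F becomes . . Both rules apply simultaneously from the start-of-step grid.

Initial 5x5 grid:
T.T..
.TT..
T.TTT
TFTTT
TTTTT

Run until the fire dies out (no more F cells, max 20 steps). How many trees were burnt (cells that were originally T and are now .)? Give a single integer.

Step 1: +3 fires, +1 burnt (F count now 3)
Step 2: +5 fires, +3 burnt (F count now 5)
Step 3: +4 fires, +5 burnt (F count now 4)
Step 4: +4 fires, +4 burnt (F count now 4)
Step 5: +0 fires, +4 burnt (F count now 0)
Fire out after step 5
Initially T: 17, now '.': 24
Total burnt (originally-T cells now '.'): 16

Answer: 16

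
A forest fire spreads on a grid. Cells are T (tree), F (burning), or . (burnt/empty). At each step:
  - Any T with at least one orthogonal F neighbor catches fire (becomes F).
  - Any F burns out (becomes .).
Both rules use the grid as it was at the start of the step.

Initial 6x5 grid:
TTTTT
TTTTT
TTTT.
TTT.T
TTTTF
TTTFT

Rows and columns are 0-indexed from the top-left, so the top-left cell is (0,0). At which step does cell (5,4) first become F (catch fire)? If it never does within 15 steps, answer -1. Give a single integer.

Step 1: cell (5,4)='F' (+4 fires, +2 burnt)
  -> target ignites at step 1
Step 2: cell (5,4)='.' (+2 fires, +4 burnt)
Step 3: cell (5,4)='.' (+3 fires, +2 burnt)
Step 4: cell (5,4)='.' (+3 fires, +3 burnt)
Step 5: cell (5,4)='.' (+4 fires, +3 burnt)
Step 6: cell (5,4)='.' (+4 fires, +4 burnt)
Step 7: cell (5,4)='.' (+4 fires, +4 burnt)
Step 8: cell (5,4)='.' (+2 fires, +4 burnt)
Step 9: cell (5,4)='.' (+0 fires, +2 burnt)
  fire out at step 9

1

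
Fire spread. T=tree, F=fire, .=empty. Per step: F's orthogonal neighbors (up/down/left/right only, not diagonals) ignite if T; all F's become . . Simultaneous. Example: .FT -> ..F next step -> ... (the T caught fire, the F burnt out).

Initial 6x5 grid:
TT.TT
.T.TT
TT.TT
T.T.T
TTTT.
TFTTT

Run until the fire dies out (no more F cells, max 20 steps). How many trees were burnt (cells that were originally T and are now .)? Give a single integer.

Answer: 15

Derivation:
Step 1: +3 fires, +1 burnt (F count now 3)
Step 2: +3 fires, +3 burnt (F count now 3)
Step 3: +4 fires, +3 burnt (F count now 4)
Step 4: +1 fires, +4 burnt (F count now 1)
Step 5: +1 fires, +1 burnt (F count now 1)
Step 6: +1 fires, +1 burnt (F count now 1)
Step 7: +1 fires, +1 burnt (F count now 1)
Step 8: +1 fires, +1 burnt (F count now 1)
Step 9: +0 fires, +1 burnt (F count now 0)
Fire out after step 9
Initially T: 22, now '.': 23
Total burnt (originally-T cells now '.'): 15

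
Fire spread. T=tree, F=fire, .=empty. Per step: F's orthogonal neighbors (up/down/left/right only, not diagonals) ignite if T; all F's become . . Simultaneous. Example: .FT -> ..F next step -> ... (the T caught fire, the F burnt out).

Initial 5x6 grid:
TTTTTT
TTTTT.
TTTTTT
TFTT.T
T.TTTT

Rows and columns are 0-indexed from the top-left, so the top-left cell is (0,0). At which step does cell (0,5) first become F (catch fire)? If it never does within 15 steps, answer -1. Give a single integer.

Step 1: cell (0,5)='T' (+3 fires, +1 burnt)
Step 2: cell (0,5)='T' (+6 fires, +3 burnt)
Step 3: cell (0,5)='T' (+5 fires, +6 burnt)
Step 4: cell (0,5)='T' (+5 fires, +5 burnt)
Step 5: cell (0,5)='T' (+4 fires, +5 burnt)
Step 6: cell (0,5)='T' (+2 fires, +4 burnt)
Step 7: cell (0,5)='F' (+1 fires, +2 burnt)
  -> target ignites at step 7
Step 8: cell (0,5)='.' (+0 fires, +1 burnt)
  fire out at step 8

7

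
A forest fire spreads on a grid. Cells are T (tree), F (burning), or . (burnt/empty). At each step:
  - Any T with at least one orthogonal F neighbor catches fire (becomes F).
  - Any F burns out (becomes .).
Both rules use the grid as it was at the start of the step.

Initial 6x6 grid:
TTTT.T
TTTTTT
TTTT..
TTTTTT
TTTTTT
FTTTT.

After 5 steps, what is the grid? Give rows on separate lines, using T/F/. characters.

Step 1: 2 trees catch fire, 1 burn out
  TTTT.T
  TTTTTT
  TTTT..
  TTTTTT
  FTTTTT
  .FTTT.
Step 2: 3 trees catch fire, 2 burn out
  TTTT.T
  TTTTTT
  TTTT..
  FTTTTT
  .FTTTT
  ..FTT.
Step 3: 4 trees catch fire, 3 burn out
  TTTT.T
  TTTTTT
  FTTT..
  .FTTTT
  ..FTTT
  ...FT.
Step 4: 5 trees catch fire, 4 burn out
  TTTT.T
  FTTTTT
  .FTT..
  ..FTTT
  ...FTT
  ....F.
Step 5: 5 trees catch fire, 5 burn out
  FTTT.T
  .FTTTT
  ..FT..
  ...FTT
  ....FT
  ......

FTTT.T
.FTTTT
..FT..
...FTT
....FT
......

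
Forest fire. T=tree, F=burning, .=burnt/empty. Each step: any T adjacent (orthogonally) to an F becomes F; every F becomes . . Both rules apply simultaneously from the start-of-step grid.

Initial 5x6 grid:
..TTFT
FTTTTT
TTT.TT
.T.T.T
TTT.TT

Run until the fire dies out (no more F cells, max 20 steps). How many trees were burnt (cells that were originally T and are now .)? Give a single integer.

Answer: 20

Derivation:
Step 1: +5 fires, +2 burnt (F count now 5)
Step 2: +6 fires, +5 burnt (F count now 6)
Step 3: +3 fires, +6 burnt (F count now 3)
Step 4: +2 fires, +3 burnt (F count now 2)
Step 5: +3 fires, +2 burnt (F count now 3)
Step 6: +1 fires, +3 burnt (F count now 1)
Step 7: +0 fires, +1 burnt (F count now 0)
Fire out after step 7
Initially T: 21, now '.': 29
Total burnt (originally-T cells now '.'): 20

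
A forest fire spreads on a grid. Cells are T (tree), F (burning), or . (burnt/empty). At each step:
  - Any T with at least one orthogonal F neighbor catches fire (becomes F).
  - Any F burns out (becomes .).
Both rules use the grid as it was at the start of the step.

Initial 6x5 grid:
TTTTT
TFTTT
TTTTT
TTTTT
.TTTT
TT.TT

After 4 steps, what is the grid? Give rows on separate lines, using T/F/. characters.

Step 1: 4 trees catch fire, 1 burn out
  TFTTT
  F.FTT
  TFTTT
  TTTTT
  .TTTT
  TT.TT
Step 2: 6 trees catch fire, 4 burn out
  F.FTT
  ...FT
  F.FTT
  TFTTT
  .TTTT
  TT.TT
Step 3: 6 trees catch fire, 6 burn out
  ...FT
  ....F
  ...FT
  F.FTT
  .FTTT
  TT.TT
Step 4: 5 trees catch fire, 6 burn out
  ....F
  .....
  ....F
  ...FT
  ..FTT
  TF.TT

....F
.....
....F
...FT
..FTT
TF.TT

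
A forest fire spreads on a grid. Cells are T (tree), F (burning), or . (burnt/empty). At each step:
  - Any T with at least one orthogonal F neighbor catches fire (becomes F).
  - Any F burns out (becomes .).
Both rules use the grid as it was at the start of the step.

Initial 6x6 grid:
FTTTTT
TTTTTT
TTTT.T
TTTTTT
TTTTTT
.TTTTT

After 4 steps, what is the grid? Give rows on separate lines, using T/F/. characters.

Step 1: 2 trees catch fire, 1 burn out
  .FTTTT
  FTTTTT
  TTTT.T
  TTTTTT
  TTTTTT
  .TTTTT
Step 2: 3 trees catch fire, 2 burn out
  ..FTTT
  .FTTTT
  FTTT.T
  TTTTTT
  TTTTTT
  .TTTTT
Step 3: 4 trees catch fire, 3 burn out
  ...FTT
  ..FTTT
  .FTT.T
  FTTTTT
  TTTTTT
  .TTTTT
Step 4: 5 trees catch fire, 4 burn out
  ....FT
  ...FTT
  ..FT.T
  .FTTTT
  FTTTTT
  .TTTTT

....FT
...FTT
..FT.T
.FTTTT
FTTTTT
.TTTTT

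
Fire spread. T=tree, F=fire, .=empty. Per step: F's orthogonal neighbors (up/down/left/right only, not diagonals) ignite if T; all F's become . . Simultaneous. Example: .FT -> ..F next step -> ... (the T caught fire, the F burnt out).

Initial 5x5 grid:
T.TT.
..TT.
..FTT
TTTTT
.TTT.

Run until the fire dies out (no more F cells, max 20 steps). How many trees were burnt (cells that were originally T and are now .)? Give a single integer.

Step 1: +3 fires, +1 burnt (F count now 3)
Step 2: +6 fires, +3 burnt (F count now 6)
Step 3: +5 fires, +6 burnt (F count now 5)
Step 4: +0 fires, +5 burnt (F count now 0)
Fire out after step 4
Initially T: 15, now '.': 24
Total burnt (originally-T cells now '.'): 14

Answer: 14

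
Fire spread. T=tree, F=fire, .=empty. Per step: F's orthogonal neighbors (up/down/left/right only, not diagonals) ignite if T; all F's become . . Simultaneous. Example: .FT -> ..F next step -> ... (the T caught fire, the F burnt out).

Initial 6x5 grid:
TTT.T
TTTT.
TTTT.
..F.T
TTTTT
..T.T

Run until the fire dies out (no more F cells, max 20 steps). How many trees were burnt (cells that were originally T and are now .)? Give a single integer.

Step 1: +2 fires, +1 burnt (F count now 2)
Step 2: +6 fires, +2 burnt (F count now 6)
Step 3: +6 fires, +6 burnt (F count now 6)
Step 4: +4 fires, +6 burnt (F count now 4)
Step 5: +1 fires, +4 burnt (F count now 1)
Step 6: +0 fires, +1 burnt (F count now 0)
Fire out after step 6
Initially T: 20, now '.': 29
Total burnt (originally-T cells now '.'): 19

Answer: 19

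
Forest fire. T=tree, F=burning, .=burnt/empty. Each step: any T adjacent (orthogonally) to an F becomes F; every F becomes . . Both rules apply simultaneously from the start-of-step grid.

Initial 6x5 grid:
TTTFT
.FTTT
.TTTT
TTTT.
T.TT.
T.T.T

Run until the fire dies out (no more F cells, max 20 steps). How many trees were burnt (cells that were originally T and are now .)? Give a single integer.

Answer: 20

Derivation:
Step 1: +6 fires, +2 burnt (F count now 6)
Step 2: +5 fires, +6 burnt (F count now 5)
Step 3: +4 fires, +5 burnt (F count now 4)
Step 4: +3 fires, +4 burnt (F count now 3)
Step 5: +2 fires, +3 burnt (F count now 2)
Step 6: +0 fires, +2 burnt (F count now 0)
Fire out after step 6
Initially T: 21, now '.': 29
Total burnt (originally-T cells now '.'): 20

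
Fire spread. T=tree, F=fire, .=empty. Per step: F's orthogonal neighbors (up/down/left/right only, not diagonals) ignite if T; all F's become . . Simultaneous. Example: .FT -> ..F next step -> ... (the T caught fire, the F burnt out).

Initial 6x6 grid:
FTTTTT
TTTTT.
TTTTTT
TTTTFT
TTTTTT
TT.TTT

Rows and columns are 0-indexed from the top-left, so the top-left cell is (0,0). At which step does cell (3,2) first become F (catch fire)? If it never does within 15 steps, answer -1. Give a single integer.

Step 1: cell (3,2)='T' (+6 fires, +2 burnt)
Step 2: cell (3,2)='F' (+10 fires, +6 burnt)
  -> target ignites at step 2
Step 3: cell (3,2)='.' (+11 fires, +10 burnt)
Step 4: cell (3,2)='.' (+3 fires, +11 burnt)
Step 5: cell (3,2)='.' (+2 fires, +3 burnt)
Step 6: cell (3,2)='.' (+0 fires, +2 burnt)
  fire out at step 6

2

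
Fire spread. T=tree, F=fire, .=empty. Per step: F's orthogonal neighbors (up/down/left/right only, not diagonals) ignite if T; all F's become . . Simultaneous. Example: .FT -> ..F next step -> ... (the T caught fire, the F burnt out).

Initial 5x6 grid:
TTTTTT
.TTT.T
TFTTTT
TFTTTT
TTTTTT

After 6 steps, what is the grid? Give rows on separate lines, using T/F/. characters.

Step 1: 6 trees catch fire, 2 burn out
  TTTTTT
  .FTT.T
  F.FTTT
  F.FTTT
  TFTTTT
Step 2: 6 trees catch fire, 6 burn out
  TFTTTT
  ..FT.T
  ...FTT
  ...FTT
  F.FTTT
Step 3: 6 trees catch fire, 6 burn out
  F.FTTT
  ...F.T
  ....FT
  ....FT
  ...FTT
Step 4: 4 trees catch fire, 6 burn out
  ...FTT
  .....T
  .....F
  .....F
  ....FT
Step 5: 3 trees catch fire, 4 burn out
  ....FT
  .....F
  ......
  ......
  .....F
Step 6: 1 trees catch fire, 3 burn out
  .....F
  ......
  ......
  ......
  ......

.....F
......
......
......
......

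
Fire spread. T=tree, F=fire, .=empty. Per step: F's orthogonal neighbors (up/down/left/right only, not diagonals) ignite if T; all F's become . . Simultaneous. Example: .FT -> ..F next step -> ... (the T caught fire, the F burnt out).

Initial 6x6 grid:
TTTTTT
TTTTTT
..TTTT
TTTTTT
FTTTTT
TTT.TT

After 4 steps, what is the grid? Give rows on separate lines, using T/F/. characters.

Step 1: 3 trees catch fire, 1 burn out
  TTTTTT
  TTTTTT
  ..TTTT
  FTTTTT
  .FTTTT
  FTT.TT
Step 2: 3 trees catch fire, 3 burn out
  TTTTTT
  TTTTTT
  ..TTTT
  .FTTTT
  ..FTTT
  .FT.TT
Step 3: 3 trees catch fire, 3 burn out
  TTTTTT
  TTTTTT
  ..TTTT
  ..FTTT
  ...FTT
  ..F.TT
Step 4: 3 trees catch fire, 3 burn out
  TTTTTT
  TTTTTT
  ..FTTT
  ...FTT
  ....FT
  ....TT

TTTTTT
TTTTTT
..FTTT
...FTT
....FT
....TT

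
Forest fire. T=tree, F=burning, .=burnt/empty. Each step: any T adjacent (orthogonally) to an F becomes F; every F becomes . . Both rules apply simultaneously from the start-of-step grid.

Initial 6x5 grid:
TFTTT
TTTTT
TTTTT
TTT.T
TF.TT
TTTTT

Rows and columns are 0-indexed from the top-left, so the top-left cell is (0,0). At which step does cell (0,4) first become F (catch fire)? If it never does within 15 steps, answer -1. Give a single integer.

Step 1: cell (0,4)='T' (+6 fires, +2 burnt)
Step 2: cell (0,4)='T' (+8 fires, +6 burnt)
Step 3: cell (0,4)='F' (+5 fires, +8 burnt)
  -> target ignites at step 3
Step 4: cell (0,4)='.' (+4 fires, +5 burnt)
Step 5: cell (0,4)='.' (+2 fires, +4 burnt)
Step 6: cell (0,4)='.' (+1 fires, +2 burnt)
Step 7: cell (0,4)='.' (+0 fires, +1 burnt)
  fire out at step 7

3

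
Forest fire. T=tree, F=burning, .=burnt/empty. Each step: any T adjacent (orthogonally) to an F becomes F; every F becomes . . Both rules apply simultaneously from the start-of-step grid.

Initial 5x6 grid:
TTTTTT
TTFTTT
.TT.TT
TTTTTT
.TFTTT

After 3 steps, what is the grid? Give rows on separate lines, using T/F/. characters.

Step 1: 7 trees catch fire, 2 burn out
  TTFTTT
  TF.FTT
  .TF.TT
  TTFTTT
  .F.FTT
Step 2: 8 trees catch fire, 7 burn out
  TF.FTT
  F...FT
  .F..TT
  TF.FTT
  ....FT
Step 3: 7 trees catch fire, 8 burn out
  F...FT
  .....F
  ....FT
  F...FT
  .....F

F...FT
.....F
....FT
F...FT
.....F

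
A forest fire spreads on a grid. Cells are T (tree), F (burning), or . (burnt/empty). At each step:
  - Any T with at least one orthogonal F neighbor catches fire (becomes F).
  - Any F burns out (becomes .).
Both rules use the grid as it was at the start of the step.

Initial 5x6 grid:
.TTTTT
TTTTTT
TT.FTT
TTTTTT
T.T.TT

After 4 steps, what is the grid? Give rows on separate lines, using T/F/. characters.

Step 1: 3 trees catch fire, 1 burn out
  .TTTTT
  TTTFTT
  TT..FT
  TTTFTT
  T.T.TT
Step 2: 6 trees catch fire, 3 burn out
  .TTFTT
  TTF.FT
  TT...F
  TTF.FT
  T.T.TT
Step 3: 8 trees catch fire, 6 burn out
  .TF.FT
  TF...F
  TT....
  TF...F
  T.F.FT
Step 4: 6 trees catch fire, 8 burn out
  .F...F
  F.....
  TF....
  F.....
  T....F

.F...F
F.....
TF....
F.....
T....F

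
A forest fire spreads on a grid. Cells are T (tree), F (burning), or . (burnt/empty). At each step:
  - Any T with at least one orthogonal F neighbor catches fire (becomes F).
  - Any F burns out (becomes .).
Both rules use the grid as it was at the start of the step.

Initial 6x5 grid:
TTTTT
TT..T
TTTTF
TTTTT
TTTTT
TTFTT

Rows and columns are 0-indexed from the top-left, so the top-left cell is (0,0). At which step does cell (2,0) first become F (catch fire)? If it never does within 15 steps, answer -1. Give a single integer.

Step 1: cell (2,0)='T' (+6 fires, +2 burnt)
Step 2: cell (2,0)='T' (+9 fires, +6 burnt)
Step 3: cell (2,0)='T' (+4 fires, +9 burnt)
Step 4: cell (2,0)='F' (+4 fires, +4 burnt)
  -> target ignites at step 4
Step 5: cell (2,0)='.' (+2 fires, +4 burnt)
Step 6: cell (2,0)='.' (+1 fires, +2 burnt)
Step 7: cell (2,0)='.' (+0 fires, +1 burnt)
  fire out at step 7

4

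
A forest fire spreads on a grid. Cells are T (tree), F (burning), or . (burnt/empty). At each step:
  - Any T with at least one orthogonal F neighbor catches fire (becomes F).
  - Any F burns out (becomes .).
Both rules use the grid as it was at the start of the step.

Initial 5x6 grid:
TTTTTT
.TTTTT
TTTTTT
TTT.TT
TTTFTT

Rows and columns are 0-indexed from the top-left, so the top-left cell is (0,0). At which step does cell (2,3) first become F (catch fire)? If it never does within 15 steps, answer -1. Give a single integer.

Step 1: cell (2,3)='T' (+2 fires, +1 burnt)
Step 2: cell (2,3)='T' (+4 fires, +2 burnt)
Step 3: cell (2,3)='T' (+5 fires, +4 burnt)
Step 4: cell (2,3)='F' (+6 fires, +5 burnt)
  -> target ignites at step 4
Step 5: cell (2,3)='.' (+6 fires, +6 burnt)
Step 6: cell (2,3)='.' (+3 fires, +6 burnt)
Step 7: cell (2,3)='.' (+1 fires, +3 burnt)
Step 8: cell (2,3)='.' (+0 fires, +1 burnt)
  fire out at step 8

4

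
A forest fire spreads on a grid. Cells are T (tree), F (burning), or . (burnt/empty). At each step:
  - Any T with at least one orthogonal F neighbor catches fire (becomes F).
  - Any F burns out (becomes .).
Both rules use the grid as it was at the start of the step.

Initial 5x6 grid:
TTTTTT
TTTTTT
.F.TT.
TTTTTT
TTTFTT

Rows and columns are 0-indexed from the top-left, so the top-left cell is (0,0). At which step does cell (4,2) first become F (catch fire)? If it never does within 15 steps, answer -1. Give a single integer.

Step 1: cell (4,2)='F' (+5 fires, +2 burnt)
  -> target ignites at step 1
Step 2: cell (4,2)='.' (+9 fires, +5 burnt)
Step 3: cell (4,2)='.' (+6 fires, +9 burnt)
Step 4: cell (4,2)='.' (+2 fires, +6 burnt)
Step 5: cell (4,2)='.' (+2 fires, +2 burnt)
Step 6: cell (4,2)='.' (+1 fires, +2 burnt)
Step 7: cell (4,2)='.' (+0 fires, +1 burnt)
  fire out at step 7

1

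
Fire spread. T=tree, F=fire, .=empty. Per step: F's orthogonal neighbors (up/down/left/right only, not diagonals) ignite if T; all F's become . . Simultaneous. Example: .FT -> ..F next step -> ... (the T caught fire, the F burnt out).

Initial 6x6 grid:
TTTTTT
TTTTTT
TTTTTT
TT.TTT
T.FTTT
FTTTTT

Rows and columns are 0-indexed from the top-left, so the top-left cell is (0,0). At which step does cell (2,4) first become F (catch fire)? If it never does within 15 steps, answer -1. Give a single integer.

Step 1: cell (2,4)='T' (+4 fires, +2 burnt)
Step 2: cell (2,4)='T' (+4 fires, +4 burnt)
Step 3: cell (2,4)='T' (+6 fires, +4 burnt)
Step 4: cell (2,4)='F' (+7 fires, +6 burnt)
  -> target ignites at step 4
Step 5: cell (2,4)='.' (+6 fires, +7 burnt)
Step 6: cell (2,4)='.' (+4 fires, +6 burnt)
Step 7: cell (2,4)='.' (+1 fires, +4 burnt)
Step 8: cell (2,4)='.' (+0 fires, +1 burnt)
  fire out at step 8

4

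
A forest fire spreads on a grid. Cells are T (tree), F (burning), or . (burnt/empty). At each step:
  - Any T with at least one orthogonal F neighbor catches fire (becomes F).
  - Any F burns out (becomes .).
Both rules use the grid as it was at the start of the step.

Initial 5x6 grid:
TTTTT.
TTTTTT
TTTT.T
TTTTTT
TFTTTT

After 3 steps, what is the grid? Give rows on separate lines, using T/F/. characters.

Step 1: 3 trees catch fire, 1 burn out
  TTTTT.
  TTTTTT
  TTTT.T
  TFTTTT
  F.FTTT
Step 2: 4 trees catch fire, 3 burn out
  TTTTT.
  TTTTTT
  TFTT.T
  F.FTTT
  ...FTT
Step 3: 5 trees catch fire, 4 burn out
  TTTTT.
  TFTTTT
  F.FT.T
  ...FTT
  ....FT

TTTTT.
TFTTTT
F.FT.T
...FTT
....FT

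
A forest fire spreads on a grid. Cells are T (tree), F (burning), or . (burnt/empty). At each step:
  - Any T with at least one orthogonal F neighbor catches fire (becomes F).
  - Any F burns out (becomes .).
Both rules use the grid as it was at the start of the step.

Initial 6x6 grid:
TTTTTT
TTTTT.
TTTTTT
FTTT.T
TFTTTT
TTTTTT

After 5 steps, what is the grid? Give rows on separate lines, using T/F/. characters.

Step 1: 5 trees catch fire, 2 burn out
  TTTTTT
  TTTTT.
  FTTTTT
  .FTT.T
  F.FTTT
  TFTTTT
Step 2: 6 trees catch fire, 5 burn out
  TTTTTT
  FTTTT.
  .FTTTT
  ..FT.T
  ...FTT
  F.FTTT
Step 3: 6 trees catch fire, 6 burn out
  FTTTTT
  .FTTT.
  ..FTTT
  ...F.T
  ....FT
  ...FTT
Step 4: 5 trees catch fire, 6 burn out
  .FTTTT
  ..FTT.
  ...FTT
  .....T
  .....F
  ....FT
Step 5: 5 trees catch fire, 5 burn out
  ..FTTT
  ...FT.
  ....FT
  .....F
  ......
  .....F

..FTTT
...FT.
....FT
.....F
......
.....F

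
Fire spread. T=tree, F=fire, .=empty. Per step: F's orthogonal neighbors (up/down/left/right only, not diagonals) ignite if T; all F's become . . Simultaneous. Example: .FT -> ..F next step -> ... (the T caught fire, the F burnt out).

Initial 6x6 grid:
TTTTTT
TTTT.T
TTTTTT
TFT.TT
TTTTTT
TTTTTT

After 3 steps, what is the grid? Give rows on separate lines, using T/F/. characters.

Step 1: 4 trees catch fire, 1 burn out
  TTTTTT
  TTTT.T
  TFTTTT
  F.F.TT
  TFTTTT
  TTTTTT
Step 2: 6 trees catch fire, 4 burn out
  TTTTTT
  TFTT.T
  F.FTTT
  ....TT
  F.FTTT
  TFTTTT
Step 3: 7 trees catch fire, 6 burn out
  TFTTTT
  F.FT.T
  ...FTT
  ....TT
  ...FTT
  F.FTTT

TFTTTT
F.FT.T
...FTT
....TT
...FTT
F.FTTT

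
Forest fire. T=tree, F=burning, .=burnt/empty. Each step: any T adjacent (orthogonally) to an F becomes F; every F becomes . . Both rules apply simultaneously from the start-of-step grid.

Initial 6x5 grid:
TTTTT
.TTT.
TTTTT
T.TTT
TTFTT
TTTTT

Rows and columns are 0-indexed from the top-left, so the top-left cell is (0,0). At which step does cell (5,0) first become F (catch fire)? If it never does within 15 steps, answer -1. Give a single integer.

Step 1: cell (5,0)='T' (+4 fires, +1 burnt)
Step 2: cell (5,0)='T' (+6 fires, +4 burnt)
Step 3: cell (5,0)='F' (+7 fires, +6 burnt)
  -> target ignites at step 3
Step 4: cell (5,0)='.' (+5 fires, +7 burnt)
Step 5: cell (5,0)='.' (+2 fires, +5 burnt)
Step 6: cell (5,0)='.' (+2 fires, +2 burnt)
Step 7: cell (5,0)='.' (+0 fires, +2 burnt)
  fire out at step 7

3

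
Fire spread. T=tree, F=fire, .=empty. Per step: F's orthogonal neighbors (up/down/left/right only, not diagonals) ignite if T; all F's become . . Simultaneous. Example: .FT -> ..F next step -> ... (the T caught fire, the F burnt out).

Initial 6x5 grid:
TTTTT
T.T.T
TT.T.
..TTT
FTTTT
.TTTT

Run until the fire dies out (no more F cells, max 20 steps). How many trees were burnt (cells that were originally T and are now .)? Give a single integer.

Step 1: +1 fires, +1 burnt (F count now 1)
Step 2: +2 fires, +1 burnt (F count now 2)
Step 3: +3 fires, +2 burnt (F count now 3)
Step 4: +3 fires, +3 burnt (F count now 3)
Step 5: +3 fires, +3 burnt (F count now 3)
Step 6: +0 fires, +3 burnt (F count now 0)
Fire out after step 6
Initially T: 22, now '.': 20
Total burnt (originally-T cells now '.'): 12

Answer: 12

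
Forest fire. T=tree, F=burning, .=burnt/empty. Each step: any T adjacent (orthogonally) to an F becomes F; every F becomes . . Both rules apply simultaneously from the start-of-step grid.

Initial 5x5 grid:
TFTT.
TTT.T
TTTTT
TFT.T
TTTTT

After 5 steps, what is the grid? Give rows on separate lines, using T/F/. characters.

Step 1: 7 trees catch fire, 2 burn out
  F.FT.
  TFT.T
  TFTTT
  F.F.T
  TFTTT
Step 2: 7 trees catch fire, 7 burn out
  ...F.
  F.F.T
  F.FTT
  ....T
  F.FTT
Step 3: 2 trees catch fire, 7 burn out
  .....
  ....T
  ...FT
  ....T
  ...FT
Step 4: 2 trees catch fire, 2 burn out
  .....
  ....T
  ....F
  ....T
  ....F
Step 5: 2 trees catch fire, 2 burn out
  .....
  ....F
  .....
  ....F
  .....

.....
....F
.....
....F
.....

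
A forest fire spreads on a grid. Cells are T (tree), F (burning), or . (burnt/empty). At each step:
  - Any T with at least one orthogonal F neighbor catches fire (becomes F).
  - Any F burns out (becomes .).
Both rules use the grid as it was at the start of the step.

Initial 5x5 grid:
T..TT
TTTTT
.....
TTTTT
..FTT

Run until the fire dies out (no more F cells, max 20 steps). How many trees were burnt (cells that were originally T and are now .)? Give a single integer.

Answer: 7

Derivation:
Step 1: +2 fires, +1 burnt (F count now 2)
Step 2: +3 fires, +2 burnt (F count now 3)
Step 3: +2 fires, +3 burnt (F count now 2)
Step 4: +0 fires, +2 burnt (F count now 0)
Fire out after step 4
Initially T: 15, now '.': 17
Total burnt (originally-T cells now '.'): 7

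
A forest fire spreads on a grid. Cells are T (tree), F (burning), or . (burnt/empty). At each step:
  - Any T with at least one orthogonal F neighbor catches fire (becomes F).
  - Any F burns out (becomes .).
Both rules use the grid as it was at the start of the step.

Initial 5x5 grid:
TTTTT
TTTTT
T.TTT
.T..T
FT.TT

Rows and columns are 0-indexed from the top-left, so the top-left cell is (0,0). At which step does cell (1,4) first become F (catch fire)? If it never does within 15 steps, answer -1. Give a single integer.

Step 1: cell (1,4)='T' (+1 fires, +1 burnt)
Step 2: cell (1,4)='T' (+1 fires, +1 burnt)
Step 3: cell (1,4)='T' (+0 fires, +1 burnt)
  fire out at step 3
Target never catches fire within 15 steps

-1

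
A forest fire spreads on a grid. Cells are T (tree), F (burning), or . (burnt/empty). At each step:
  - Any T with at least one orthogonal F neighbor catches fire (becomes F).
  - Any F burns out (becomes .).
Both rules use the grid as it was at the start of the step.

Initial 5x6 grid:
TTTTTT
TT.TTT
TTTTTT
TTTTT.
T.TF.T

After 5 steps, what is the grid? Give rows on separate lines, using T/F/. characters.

Step 1: 2 trees catch fire, 1 burn out
  TTTTTT
  TT.TTT
  TTTTTT
  TTTFT.
  T.F..T
Step 2: 3 trees catch fire, 2 burn out
  TTTTTT
  TT.TTT
  TTTFTT
  TTF.F.
  T....T
Step 3: 4 trees catch fire, 3 burn out
  TTTTTT
  TT.FTT
  TTF.FT
  TF....
  T....T
Step 4: 5 trees catch fire, 4 burn out
  TTTFTT
  TT..FT
  TF...F
  F.....
  T....T
Step 5: 6 trees catch fire, 5 burn out
  TTF.FT
  TF...F
  F.....
  ......
  F....T

TTF.FT
TF...F
F.....
......
F....T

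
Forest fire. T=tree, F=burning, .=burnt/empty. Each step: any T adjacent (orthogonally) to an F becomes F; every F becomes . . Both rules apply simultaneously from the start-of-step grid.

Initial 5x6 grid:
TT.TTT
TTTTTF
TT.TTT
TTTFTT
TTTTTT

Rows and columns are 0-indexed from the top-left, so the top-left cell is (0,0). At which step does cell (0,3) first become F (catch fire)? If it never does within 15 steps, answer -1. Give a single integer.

Step 1: cell (0,3)='T' (+7 fires, +2 burnt)
Step 2: cell (0,3)='T' (+7 fires, +7 burnt)
Step 3: cell (0,3)='F' (+6 fires, +7 burnt)
  -> target ignites at step 3
Step 4: cell (0,3)='.' (+3 fires, +6 burnt)
Step 5: cell (0,3)='.' (+2 fires, +3 burnt)
Step 6: cell (0,3)='.' (+1 fires, +2 burnt)
Step 7: cell (0,3)='.' (+0 fires, +1 burnt)
  fire out at step 7

3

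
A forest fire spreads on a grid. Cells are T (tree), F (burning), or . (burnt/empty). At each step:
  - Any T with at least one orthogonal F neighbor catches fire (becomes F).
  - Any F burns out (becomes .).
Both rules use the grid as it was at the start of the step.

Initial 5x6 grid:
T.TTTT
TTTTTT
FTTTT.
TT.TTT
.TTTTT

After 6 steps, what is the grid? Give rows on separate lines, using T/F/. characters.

Step 1: 3 trees catch fire, 1 burn out
  T.TTTT
  FTTTTT
  .FTTT.
  FT.TTT
  .TTTTT
Step 2: 4 trees catch fire, 3 burn out
  F.TTTT
  .FTTTT
  ..FTT.
  .F.TTT
  .TTTTT
Step 3: 3 trees catch fire, 4 burn out
  ..TTTT
  ..FTTT
  ...FT.
  ...TTT
  .FTTTT
Step 4: 5 trees catch fire, 3 burn out
  ..FTTT
  ...FTT
  ....F.
  ...FTT
  ..FTTT
Step 5: 4 trees catch fire, 5 burn out
  ...FTT
  ....FT
  ......
  ....FT
  ...FTT
Step 6: 4 trees catch fire, 4 burn out
  ....FT
  .....F
  ......
  .....F
  ....FT

....FT
.....F
......
.....F
....FT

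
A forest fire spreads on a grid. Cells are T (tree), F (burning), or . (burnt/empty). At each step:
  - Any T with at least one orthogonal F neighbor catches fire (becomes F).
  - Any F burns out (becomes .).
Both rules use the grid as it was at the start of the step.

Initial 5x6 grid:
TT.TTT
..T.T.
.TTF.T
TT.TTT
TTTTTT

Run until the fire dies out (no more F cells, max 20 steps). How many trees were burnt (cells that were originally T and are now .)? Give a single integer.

Step 1: +2 fires, +1 burnt (F count now 2)
Step 2: +4 fires, +2 burnt (F count now 4)
Step 3: +4 fires, +4 burnt (F count now 4)
Step 4: +4 fires, +4 burnt (F count now 4)
Step 5: +1 fires, +4 burnt (F count now 1)
Step 6: +0 fires, +1 burnt (F count now 0)
Fire out after step 6
Initially T: 21, now '.': 24
Total burnt (originally-T cells now '.'): 15

Answer: 15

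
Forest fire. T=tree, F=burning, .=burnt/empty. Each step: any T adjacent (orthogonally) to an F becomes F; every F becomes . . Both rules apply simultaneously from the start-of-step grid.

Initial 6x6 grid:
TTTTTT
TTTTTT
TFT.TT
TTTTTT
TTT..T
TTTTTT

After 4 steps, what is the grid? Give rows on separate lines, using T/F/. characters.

Step 1: 4 trees catch fire, 1 burn out
  TTTTTT
  TFTTTT
  F.F.TT
  TFTTTT
  TTT..T
  TTTTTT
Step 2: 6 trees catch fire, 4 burn out
  TFTTTT
  F.FTTT
  ....TT
  F.FTTT
  TFT..T
  TTTTTT
Step 3: 7 trees catch fire, 6 burn out
  F.FTTT
  ...FTT
  ....TT
  ...FTT
  F.F..T
  TFTTTT
Step 4: 5 trees catch fire, 7 burn out
  ...FTT
  ....FT
  ....TT
  ....FT
  .....T
  F.FTTT

...FTT
....FT
....TT
....FT
.....T
F.FTTT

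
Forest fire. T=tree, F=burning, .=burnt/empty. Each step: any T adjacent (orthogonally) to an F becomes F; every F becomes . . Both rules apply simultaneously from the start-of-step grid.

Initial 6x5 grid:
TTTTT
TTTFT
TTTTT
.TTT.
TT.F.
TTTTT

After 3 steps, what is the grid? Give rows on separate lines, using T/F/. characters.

Step 1: 6 trees catch fire, 2 burn out
  TTTFT
  TTF.F
  TTTFT
  .TTF.
  TT...
  TTTFT
Step 2: 8 trees catch fire, 6 burn out
  TTF.F
  TF...
  TTF.F
  .TF..
  TT...
  TTF.F
Step 3: 5 trees catch fire, 8 burn out
  TF...
  F....
  TF...
  .F...
  TT...
  TF...

TF...
F....
TF...
.F...
TT...
TF...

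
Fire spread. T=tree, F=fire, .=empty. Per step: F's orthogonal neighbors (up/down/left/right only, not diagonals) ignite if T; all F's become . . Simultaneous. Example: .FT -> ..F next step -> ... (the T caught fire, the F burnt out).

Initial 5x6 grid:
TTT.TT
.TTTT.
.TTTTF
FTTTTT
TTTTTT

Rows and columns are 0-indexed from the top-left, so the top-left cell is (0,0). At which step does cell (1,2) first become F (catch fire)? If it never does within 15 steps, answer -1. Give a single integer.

Step 1: cell (1,2)='T' (+4 fires, +2 burnt)
Step 2: cell (1,2)='T' (+7 fires, +4 burnt)
Step 3: cell (1,2)='T' (+7 fires, +7 burnt)
Step 4: cell (1,2)='F' (+4 fires, +7 burnt)
  -> target ignites at step 4
Step 5: cell (1,2)='.' (+2 fires, +4 burnt)
Step 6: cell (1,2)='.' (+0 fires, +2 burnt)
  fire out at step 6

4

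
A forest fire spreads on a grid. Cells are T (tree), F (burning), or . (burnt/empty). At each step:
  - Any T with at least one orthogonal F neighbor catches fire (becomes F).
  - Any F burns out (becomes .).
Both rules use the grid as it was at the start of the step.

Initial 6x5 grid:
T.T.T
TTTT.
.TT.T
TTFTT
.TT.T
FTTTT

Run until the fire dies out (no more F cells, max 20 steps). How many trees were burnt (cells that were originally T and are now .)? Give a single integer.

Step 1: +5 fires, +2 burnt (F count now 5)
Step 2: +6 fires, +5 burnt (F count now 6)
Step 3: +6 fires, +6 burnt (F count now 6)
Step 4: +2 fires, +6 burnt (F count now 2)
Step 5: +1 fires, +2 burnt (F count now 1)
Step 6: +0 fires, +1 burnt (F count now 0)
Fire out after step 6
Initially T: 21, now '.': 29
Total burnt (originally-T cells now '.'): 20

Answer: 20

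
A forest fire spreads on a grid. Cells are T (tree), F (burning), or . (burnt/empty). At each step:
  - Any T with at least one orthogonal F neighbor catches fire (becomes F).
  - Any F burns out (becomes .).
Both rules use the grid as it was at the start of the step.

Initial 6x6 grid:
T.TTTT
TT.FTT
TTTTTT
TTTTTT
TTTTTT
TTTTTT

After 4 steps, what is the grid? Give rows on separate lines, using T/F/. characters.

Step 1: 3 trees catch fire, 1 burn out
  T.TFTT
  TT..FT
  TTTFTT
  TTTTTT
  TTTTTT
  TTTTTT
Step 2: 6 trees catch fire, 3 burn out
  T.F.FT
  TT...F
  TTF.FT
  TTTFTT
  TTTTTT
  TTTTTT
Step 3: 6 trees catch fire, 6 burn out
  T....F
  TT....
  TF...F
  TTF.FT
  TTTFTT
  TTTTTT
Step 4: 7 trees catch fire, 6 burn out
  T.....
  TF....
  F.....
  TF...F
  TTF.FT
  TTTFTT

T.....
TF....
F.....
TF...F
TTF.FT
TTTFTT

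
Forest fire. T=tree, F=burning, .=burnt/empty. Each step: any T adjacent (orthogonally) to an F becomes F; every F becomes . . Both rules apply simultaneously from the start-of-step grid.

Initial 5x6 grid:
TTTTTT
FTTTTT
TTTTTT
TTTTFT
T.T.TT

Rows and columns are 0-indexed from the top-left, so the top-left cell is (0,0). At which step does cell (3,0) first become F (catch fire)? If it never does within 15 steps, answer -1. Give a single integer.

Step 1: cell (3,0)='T' (+7 fires, +2 burnt)
Step 2: cell (3,0)='F' (+9 fires, +7 burnt)
  -> target ignites at step 2
Step 3: cell (3,0)='.' (+8 fires, +9 burnt)
Step 4: cell (3,0)='.' (+2 fires, +8 burnt)
Step 5: cell (3,0)='.' (+0 fires, +2 burnt)
  fire out at step 5

2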